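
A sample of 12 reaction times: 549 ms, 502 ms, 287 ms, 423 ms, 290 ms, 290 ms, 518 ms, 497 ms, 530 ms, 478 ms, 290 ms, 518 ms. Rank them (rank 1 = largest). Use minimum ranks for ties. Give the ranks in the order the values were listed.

1, 5, 12, 8, 9, 9, 3, 6, 2, 7, 9, 3

Sorted (descending): 549, 530, 518, 518, 502, 497, 478, 423, 290, 290, 290, 287
The 2 values of 518 occupy positions 3–4 → each gets rank 3.
The 3 values of 290 occupy positions 9–11 → each gets rank 9.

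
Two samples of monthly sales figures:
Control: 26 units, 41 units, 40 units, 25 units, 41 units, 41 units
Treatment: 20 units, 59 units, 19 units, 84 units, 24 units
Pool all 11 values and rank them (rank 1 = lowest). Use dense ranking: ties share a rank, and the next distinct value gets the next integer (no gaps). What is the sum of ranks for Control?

Sorted (ascending): 19, 20, 24, 25, 26, 40, 41, 41, 41, 59, 84
The 3 values of 41 share dense rank 7.
Remaining distinct values take the next consecutive integers.
Control values → pooled ranks: 26→5, 41→7, 40→6, 25→4, 41→7, 41→7
Rank sum = 5 + 7 + 6 + 4 + 7 + 7 = 36

36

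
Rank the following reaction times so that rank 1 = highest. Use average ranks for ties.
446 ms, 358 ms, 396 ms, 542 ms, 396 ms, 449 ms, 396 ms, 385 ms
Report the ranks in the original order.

Sorted (descending): 542, 449, 446, 396, 396, 396, 385, 358
The 3 values of 396 occupy positions 4–6 → average rank 5.

3, 8, 5, 1, 5, 2, 5, 7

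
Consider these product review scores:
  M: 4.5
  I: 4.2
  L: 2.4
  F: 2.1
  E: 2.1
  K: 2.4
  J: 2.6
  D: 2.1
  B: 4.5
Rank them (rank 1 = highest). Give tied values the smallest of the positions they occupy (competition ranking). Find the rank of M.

Sorted (descending): 4.5, 4.5, 4.2, 2.6, 2.4, 2.4, 2.1, 2.1, 2.1
The 2 values of 4.5 occupy positions 1–2 → each gets rank 1.
The 2 values of 2.4 occupy positions 5–6 → each gets rank 5.
The 3 values of 2.1 occupy positions 7–9 → each gets rank 7.
M has value 4.5 → rank 1.

1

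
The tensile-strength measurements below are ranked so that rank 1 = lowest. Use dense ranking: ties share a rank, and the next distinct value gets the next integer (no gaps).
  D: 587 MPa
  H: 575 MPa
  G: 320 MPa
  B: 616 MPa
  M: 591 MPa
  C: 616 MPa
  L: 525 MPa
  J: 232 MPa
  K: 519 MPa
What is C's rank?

Sorted (ascending): 232, 320, 519, 525, 575, 587, 591, 616, 616
The 2 values of 616 share dense rank 8.
Remaining distinct values take the next consecutive integers.
C has value 616 MPa → rank 8.

8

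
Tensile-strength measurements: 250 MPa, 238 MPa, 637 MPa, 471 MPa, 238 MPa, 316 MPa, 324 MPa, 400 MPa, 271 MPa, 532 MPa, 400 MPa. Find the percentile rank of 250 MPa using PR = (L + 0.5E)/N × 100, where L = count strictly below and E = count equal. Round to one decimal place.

N = 11.
Strictly below 250: 2. Equal to 250: 1.
PR = (2 + 0.5·1)/11 × 100 = 22.7

22.7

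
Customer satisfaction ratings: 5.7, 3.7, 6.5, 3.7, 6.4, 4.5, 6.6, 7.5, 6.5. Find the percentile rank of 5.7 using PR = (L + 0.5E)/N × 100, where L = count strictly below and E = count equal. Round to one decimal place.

38.9

N = 9.
Strictly below 5.7: 3. Equal to 5.7: 1.
PR = (3 + 0.5·1)/9 × 100 = 38.9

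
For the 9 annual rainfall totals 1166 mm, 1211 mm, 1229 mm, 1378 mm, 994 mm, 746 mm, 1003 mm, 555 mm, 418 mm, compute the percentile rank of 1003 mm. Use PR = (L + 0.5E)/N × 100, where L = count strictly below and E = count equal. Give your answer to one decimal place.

N = 9.
Strictly below 1003: 4. Equal to 1003: 1.
PR = (4 + 0.5·1)/9 × 100 = 50.0

50.0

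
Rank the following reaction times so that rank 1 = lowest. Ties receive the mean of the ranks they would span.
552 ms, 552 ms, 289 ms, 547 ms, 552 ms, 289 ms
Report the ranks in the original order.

Sorted (ascending): 289, 289, 547, 552, 552, 552
The 2 values of 289 occupy positions 1–2 → average rank (1+2)/2 = 1.5.
The 3 values of 552 occupy positions 4–6 → average rank 5.

5, 5, 1.5, 3, 5, 1.5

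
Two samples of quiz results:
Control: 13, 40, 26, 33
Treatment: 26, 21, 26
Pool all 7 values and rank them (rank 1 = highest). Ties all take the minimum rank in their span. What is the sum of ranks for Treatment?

Sorted (descending): 40, 33, 26, 26, 26, 21, 13
The 3 values of 26 occupy positions 3–5 → each gets rank 3.
Treatment values → pooled ranks: 26→3, 21→6, 26→3
Rank sum = 3 + 6 + 3 = 12

12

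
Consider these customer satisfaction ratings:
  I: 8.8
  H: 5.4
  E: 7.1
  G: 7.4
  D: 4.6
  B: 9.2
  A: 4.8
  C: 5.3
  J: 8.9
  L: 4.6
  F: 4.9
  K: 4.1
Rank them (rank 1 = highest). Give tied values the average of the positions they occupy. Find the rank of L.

10.5

Sorted (descending): 9.2, 8.9, 8.8, 7.4, 7.1, 5.4, 5.3, 4.9, 4.8, 4.6, 4.6, 4.1
The 2 values of 4.6 occupy positions 10–11 → average rank (10+11)/2 = 10.5.
L has value 4.6 → rank 10.5.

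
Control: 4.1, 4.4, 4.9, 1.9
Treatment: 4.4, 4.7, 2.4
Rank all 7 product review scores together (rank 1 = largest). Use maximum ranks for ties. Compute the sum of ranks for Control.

Sorted (descending): 4.9, 4.7, 4.4, 4.4, 4.1, 2.4, 1.9
The 2 values of 4.4 occupy positions 3–4 → each gets rank 4.
Control values → pooled ranks: 4.1→5, 4.4→4, 4.9→1, 1.9→7
Rank sum = 5 + 4 + 1 + 7 = 17

17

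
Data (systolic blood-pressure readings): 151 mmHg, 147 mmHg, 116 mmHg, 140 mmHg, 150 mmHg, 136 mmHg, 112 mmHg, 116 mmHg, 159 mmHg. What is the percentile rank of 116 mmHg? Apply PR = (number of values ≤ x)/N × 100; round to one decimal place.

33.3

N = 9.
Strictly below 116: 1. Equal to 116: 2.
PR = 3/9 × 100 = 33.3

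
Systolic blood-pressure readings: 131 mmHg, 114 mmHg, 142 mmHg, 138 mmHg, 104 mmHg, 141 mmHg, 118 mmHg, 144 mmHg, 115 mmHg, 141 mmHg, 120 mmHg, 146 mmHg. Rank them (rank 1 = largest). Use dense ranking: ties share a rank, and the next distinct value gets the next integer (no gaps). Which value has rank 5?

Sorted (descending): 146, 144, 142, 141, 141, 138, 131, 120, 118, 115, 114, 104
The 2 values of 141 share dense rank 4.
Remaining distinct values take the next consecutive integers.
Rank 5 → value 138.

138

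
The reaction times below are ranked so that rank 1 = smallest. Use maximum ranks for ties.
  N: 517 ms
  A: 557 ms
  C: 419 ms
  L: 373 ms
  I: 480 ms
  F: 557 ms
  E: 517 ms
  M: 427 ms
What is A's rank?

Sorted (ascending): 373, 419, 427, 480, 517, 517, 557, 557
The 2 values of 517 occupy positions 5–6 → each gets rank 6.
The 2 values of 557 occupy positions 7–8 → each gets rank 8.
A has value 557 ms → rank 8.

8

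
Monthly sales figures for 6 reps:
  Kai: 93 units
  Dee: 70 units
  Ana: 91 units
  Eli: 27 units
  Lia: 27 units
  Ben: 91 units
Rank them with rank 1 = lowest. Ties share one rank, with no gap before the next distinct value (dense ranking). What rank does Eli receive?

Sorted (ascending): 27, 27, 70, 91, 91, 93
The 2 values of 27 share dense rank 1.
The 2 values of 91 share dense rank 3.
Remaining distinct values take the next consecutive integers.
Eli has value 27 units → rank 1.

1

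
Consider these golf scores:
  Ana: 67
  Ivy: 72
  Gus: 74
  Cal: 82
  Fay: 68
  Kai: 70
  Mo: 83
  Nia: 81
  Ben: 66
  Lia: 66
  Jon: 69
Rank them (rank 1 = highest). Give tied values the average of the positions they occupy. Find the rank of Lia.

Sorted (descending): 83, 82, 81, 74, 72, 70, 69, 68, 67, 66, 66
The 2 values of 66 occupy positions 10–11 → average rank (10+11)/2 = 10.5.
Lia has value 66 → rank 10.5.

10.5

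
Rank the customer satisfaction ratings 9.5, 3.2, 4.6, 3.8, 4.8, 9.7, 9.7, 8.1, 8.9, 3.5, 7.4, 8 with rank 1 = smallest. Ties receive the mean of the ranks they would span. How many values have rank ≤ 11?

10

Sorted (ascending): 3.2, 3.5, 3.8, 4.6, 4.8, 7.4, 8, 8.1, 8.9, 9.5, 9.7, 9.7
The 2 values of 9.7 occupy positions 11–12 → average rank (11+12)/2 = 11.5.
Ranks ≤ 11: {1, 2, 3, 4, 5, 6, 7, 8, 9, 10} → 10 values.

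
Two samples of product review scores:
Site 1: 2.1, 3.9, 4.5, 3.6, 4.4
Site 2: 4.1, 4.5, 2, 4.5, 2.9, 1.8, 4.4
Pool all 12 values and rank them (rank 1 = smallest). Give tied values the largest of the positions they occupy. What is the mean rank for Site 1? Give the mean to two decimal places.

Sorted (ascending): 1.8, 2, 2.1, 2.9, 3.6, 3.9, 4.1, 4.4, 4.4, 4.5, 4.5, 4.5
The 2 values of 4.4 occupy positions 8–9 → each gets rank 9.
The 3 values of 4.5 occupy positions 10–12 → each gets rank 12.
Site 1 values → pooled ranks: 2.1→3, 3.9→6, 4.5→12, 3.6→5, 4.4→9
Mean rank = (3 + 6 + 12 + 5 + 9) / 5 = 7.00

7.00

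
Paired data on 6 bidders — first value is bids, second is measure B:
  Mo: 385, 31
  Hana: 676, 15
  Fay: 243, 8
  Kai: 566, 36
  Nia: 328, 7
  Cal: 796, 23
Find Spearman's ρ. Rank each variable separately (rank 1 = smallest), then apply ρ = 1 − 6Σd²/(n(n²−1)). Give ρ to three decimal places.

Ranks of variable 1: 3, 5, 1, 4, 2, 6
Ranks of variable 2: 5, 3, 2, 6, 1, 4
d = r₁ − r₂: -2, 2, -1, -2, 1, 2
d²: 4, 4, 1, 4, 1, 4; Σd² = 18
ρ = 1 − 6·18/(6·35) = 1 − 108/210 = 0.486

0.486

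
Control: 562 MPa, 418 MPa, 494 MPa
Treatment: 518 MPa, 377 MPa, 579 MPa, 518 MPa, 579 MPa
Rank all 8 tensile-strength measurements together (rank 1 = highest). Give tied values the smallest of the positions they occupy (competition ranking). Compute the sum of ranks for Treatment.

Sorted (descending): 579, 579, 562, 518, 518, 494, 418, 377
The 2 values of 579 occupy positions 1–2 → each gets rank 1.
The 2 values of 518 occupy positions 4–5 → each gets rank 4.
Treatment values → pooled ranks: 518→4, 377→8, 579→1, 518→4, 579→1
Rank sum = 4 + 8 + 1 + 4 + 1 = 18

18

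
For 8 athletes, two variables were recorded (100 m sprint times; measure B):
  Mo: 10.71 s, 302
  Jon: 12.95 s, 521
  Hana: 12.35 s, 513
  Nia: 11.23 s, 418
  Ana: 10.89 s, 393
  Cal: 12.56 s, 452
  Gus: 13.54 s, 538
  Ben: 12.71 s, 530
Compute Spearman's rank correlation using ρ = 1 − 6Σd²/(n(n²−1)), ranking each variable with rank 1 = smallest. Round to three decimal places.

Ranks of variable 1: 1, 7, 4, 3, 2, 5, 8, 6
Ranks of variable 2: 1, 6, 5, 3, 2, 4, 8, 7
d = r₁ − r₂: 0, 1, -1, 0, 0, 1, 0, -1
d²: 0, 1, 1, 0, 0, 1, 0, 1; Σd² = 4
ρ = 1 − 6·4/(8·63) = 1 − 24/504 = 0.952

0.952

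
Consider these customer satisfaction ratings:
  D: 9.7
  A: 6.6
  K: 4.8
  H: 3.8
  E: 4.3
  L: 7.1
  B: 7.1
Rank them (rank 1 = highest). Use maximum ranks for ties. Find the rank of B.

Sorted (descending): 9.7, 7.1, 7.1, 6.6, 4.8, 4.3, 3.8
The 2 values of 7.1 occupy positions 2–3 → each gets rank 3.
B has value 7.1 → rank 3.

3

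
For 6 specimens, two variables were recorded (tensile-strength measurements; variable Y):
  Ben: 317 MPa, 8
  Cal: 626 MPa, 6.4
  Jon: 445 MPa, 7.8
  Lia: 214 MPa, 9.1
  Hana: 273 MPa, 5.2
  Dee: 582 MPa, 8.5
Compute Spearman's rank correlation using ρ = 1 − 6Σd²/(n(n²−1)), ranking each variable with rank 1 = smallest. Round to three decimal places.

-0.257

Ranks of variable 1: 3, 6, 4, 1, 2, 5
Ranks of variable 2: 4, 2, 3, 6, 1, 5
d = r₁ − r₂: -1, 4, 1, -5, 1, 0
d²: 1, 16, 1, 25, 1, 0; Σd² = 44
ρ = 1 − 6·44/(6·35) = 1 − 264/210 = -0.257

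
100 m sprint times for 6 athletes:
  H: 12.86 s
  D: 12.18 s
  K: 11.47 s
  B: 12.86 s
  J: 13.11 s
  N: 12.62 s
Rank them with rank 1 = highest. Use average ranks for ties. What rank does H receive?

2.5

Sorted (descending): 13.11, 12.86, 12.86, 12.62, 12.18, 11.47
The 2 values of 12.86 occupy positions 2–3 → average rank (2+3)/2 = 2.5.
H has value 12.86 s → rank 2.5.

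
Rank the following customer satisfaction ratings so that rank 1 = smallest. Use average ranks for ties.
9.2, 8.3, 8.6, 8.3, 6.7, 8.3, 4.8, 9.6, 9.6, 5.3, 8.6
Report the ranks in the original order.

Sorted (ascending): 4.8, 5.3, 6.7, 8.3, 8.3, 8.3, 8.6, 8.6, 9.2, 9.6, 9.6
The 3 values of 8.3 occupy positions 4–6 → average rank 5.
The 2 values of 8.6 occupy positions 7–8 → average rank (7+8)/2 = 7.5.
The 2 values of 9.6 occupy positions 10–11 → average rank (10+11)/2 = 10.5.

9, 5, 7.5, 5, 3, 5, 1, 10.5, 10.5, 2, 7.5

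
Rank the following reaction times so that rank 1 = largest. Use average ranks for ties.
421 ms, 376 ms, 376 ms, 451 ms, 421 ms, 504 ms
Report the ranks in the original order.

3.5, 5.5, 5.5, 2, 3.5, 1

Sorted (descending): 504, 451, 421, 421, 376, 376
The 2 values of 421 occupy positions 3–4 → average rank (3+4)/2 = 3.5.
The 2 values of 376 occupy positions 5–6 → average rank (5+6)/2 = 5.5.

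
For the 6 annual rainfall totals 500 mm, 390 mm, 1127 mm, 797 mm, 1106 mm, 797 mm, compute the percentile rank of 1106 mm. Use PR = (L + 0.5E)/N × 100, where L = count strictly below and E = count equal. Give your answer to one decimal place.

75.0

N = 6.
Strictly below 1106: 4. Equal to 1106: 1.
PR = (4 + 0.5·1)/6 × 100 = 75.0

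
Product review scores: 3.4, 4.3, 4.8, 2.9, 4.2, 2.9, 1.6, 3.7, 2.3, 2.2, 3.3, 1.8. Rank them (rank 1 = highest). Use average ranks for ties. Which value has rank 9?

Sorted (descending): 4.8, 4.3, 4.2, 3.7, 3.4, 3.3, 2.9, 2.9, 2.3, 2.2, 1.8, 1.6
The 2 values of 2.9 occupy positions 7–8 → average rank (7+8)/2 = 7.5.
Rank 9 → value 2.3.

2.3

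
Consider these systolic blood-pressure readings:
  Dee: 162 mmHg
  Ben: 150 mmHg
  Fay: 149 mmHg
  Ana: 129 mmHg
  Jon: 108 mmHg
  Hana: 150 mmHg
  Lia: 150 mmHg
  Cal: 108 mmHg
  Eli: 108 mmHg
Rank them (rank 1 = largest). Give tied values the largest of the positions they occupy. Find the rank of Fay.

Sorted (descending): 162, 150, 150, 150, 149, 129, 108, 108, 108
The 3 values of 150 occupy positions 2–4 → each gets rank 4.
The 3 values of 108 occupy positions 7–9 → each gets rank 9.
Fay has value 149 mmHg → rank 5.

5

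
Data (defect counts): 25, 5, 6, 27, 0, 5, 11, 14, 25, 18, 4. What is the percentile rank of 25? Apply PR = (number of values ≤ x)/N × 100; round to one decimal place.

N = 11.
Strictly below 25: 8. Equal to 25: 2.
PR = 10/11 × 100 = 90.9

90.9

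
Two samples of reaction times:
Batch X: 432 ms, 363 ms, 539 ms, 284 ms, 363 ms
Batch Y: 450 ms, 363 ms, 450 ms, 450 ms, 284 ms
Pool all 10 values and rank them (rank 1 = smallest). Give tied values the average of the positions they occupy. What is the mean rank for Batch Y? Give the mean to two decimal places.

5.90

Sorted (ascending): 284, 284, 363, 363, 363, 432, 450, 450, 450, 539
The 2 values of 284 occupy positions 1–2 → average rank (1+2)/2 = 1.5.
The 3 values of 363 occupy positions 3–5 → average rank 4.
The 3 values of 450 occupy positions 7–9 → average rank 8.
Batch Y values → pooled ranks: 450→8, 363→4, 450→8, 450→8, 284→1.5
Mean rank = (8 + 4 + 8 + 8 + 1.5) / 5 = 5.90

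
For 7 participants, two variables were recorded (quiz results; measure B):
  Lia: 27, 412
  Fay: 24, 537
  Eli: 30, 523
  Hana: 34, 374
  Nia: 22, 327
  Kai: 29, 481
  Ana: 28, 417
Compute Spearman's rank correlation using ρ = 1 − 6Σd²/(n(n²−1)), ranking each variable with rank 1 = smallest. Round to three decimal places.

Ranks of variable 1: 3, 2, 6, 7, 1, 5, 4
Ranks of variable 2: 3, 7, 6, 2, 1, 5, 4
d = r₁ − r₂: 0, -5, 0, 5, 0, 0, 0
d²: 0, 25, 0, 25, 0, 0, 0; Σd² = 50
ρ = 1 − 6·50/(7·48) = 1 − 300/336 = 0.107

0.107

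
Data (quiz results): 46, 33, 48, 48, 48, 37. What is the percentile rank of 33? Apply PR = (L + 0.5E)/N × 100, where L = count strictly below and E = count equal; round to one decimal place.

8.3

N = 6.
Strictly below 33: 0. Equal to 33: 1.
PR = (0 + 0.5·1)/6 × 100 = 8.3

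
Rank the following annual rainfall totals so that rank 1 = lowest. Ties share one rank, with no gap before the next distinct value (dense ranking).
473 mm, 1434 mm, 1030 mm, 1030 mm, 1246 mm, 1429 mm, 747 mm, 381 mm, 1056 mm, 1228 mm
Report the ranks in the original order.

2, 9, 4, 4, 7, 8, 3, 1, 5, 6

Sorted (ascending): 381, 473, 747, 1030, 1030, 1056, 1228, 1246, 1429, 1434
The 2 values of 1030 share dense rank 4.
Remaining distinct values take the next consecutive integers.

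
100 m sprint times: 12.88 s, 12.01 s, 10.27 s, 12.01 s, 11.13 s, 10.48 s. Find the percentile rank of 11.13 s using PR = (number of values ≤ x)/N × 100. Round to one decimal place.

N = 6.
Strictly below 11.13: 2. Equal to 11.13: 1.
PR = 3/6 × 100 = 50.0

50.0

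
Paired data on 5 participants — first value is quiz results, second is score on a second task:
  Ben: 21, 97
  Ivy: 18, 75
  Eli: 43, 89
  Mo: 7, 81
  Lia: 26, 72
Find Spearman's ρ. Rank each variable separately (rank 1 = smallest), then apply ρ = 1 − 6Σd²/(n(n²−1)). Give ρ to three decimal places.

0.100

Ranks of variable 1: 3, 2, 5, 1, 4
Ranks of variable 2: 5, 2, 4, 3, 1
d = r₁ − r₂: -2, 0, 1, -2, 3
d²: 4, 0, 1, 4, 9; Σd² = 18
ρ = 1 − 6·18/(5·24) = 1 − 108/120 = 0.100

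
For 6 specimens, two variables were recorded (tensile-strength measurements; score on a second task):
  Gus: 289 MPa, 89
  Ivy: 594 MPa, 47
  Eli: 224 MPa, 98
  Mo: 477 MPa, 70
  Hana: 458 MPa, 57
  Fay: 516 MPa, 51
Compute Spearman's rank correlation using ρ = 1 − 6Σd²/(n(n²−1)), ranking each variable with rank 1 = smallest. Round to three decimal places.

-0.943

Ranks of variable 1: 2, 6, 1, 4, 3, 5
Ranks of variable 2: 5, 1, 6, 4, 3, 2
d = r₁ − r₂: -3, 5, -5, 0, 0, 3
d²: 9, 25, 25, 0, 0, 9; Σd² = 68
ρ = 1 − 6·68/(6·35) = 1 − 408/210 = -0.943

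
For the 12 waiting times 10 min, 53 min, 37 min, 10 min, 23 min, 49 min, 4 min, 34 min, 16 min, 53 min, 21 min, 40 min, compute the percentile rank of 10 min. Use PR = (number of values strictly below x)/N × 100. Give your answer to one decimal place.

8.3

N = 12.
Strictly below 10: 1. Equal to 10: 2.
PR = 1/12 × 100 = 8.3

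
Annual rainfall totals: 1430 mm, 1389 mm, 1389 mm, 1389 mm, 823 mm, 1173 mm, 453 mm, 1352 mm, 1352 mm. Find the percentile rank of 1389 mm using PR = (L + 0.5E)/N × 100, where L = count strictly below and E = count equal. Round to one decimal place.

N = 9.
Strictly below 1389: 5. Equal to 1389: 3.
PR = (5 + 0.5·3)/9 × 100 = 72.2

72.2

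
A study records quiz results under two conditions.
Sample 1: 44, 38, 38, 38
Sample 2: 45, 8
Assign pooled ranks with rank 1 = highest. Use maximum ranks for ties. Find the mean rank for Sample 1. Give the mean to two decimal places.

Sorted (descending): 45, 44, 38, 38, 38, 8
The 3 values of 38 occupy positions 3–5 → each gets rank 5.
Sample 1 values → pooled ranks: 44→2, 38→5, 38→5, 38→5
Mean rank = (2 + 5 + 5 + 5) / 4 = 4.25

4.25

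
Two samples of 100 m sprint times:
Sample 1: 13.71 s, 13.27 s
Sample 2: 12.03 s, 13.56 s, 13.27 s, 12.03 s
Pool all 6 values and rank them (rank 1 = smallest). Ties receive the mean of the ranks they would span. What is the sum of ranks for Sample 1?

9.5

Sorted (ascending): 12.03, 12.03, 13.27, 13.27, 13.56, 13.71
The 2 values of 12.03 occupy positions 1–2 → average rank (1+2)/2 = 1.5.
The 2 values of 13.27 occupy positions 3–4 → average rank (3+4)/2 = 3.5.
Sample 1 values → pooled ranks: 13.71→6, 13.27→3.5
Rank sum = 6 + 3.5 = 9.5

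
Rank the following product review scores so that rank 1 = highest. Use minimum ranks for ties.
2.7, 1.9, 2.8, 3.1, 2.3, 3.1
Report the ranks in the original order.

Sorted (descending): 3.1, 3.1, 2.8, 2.7, 2.3, 1.9
The 2 values of 3.1 occupy positions 1–2 → each gets rank 1.

4, 6, 3, 1, 5, 1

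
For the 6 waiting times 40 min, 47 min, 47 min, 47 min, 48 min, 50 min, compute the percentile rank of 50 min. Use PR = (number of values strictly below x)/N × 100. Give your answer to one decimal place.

83.3

N = 6.
Strictly below 50: 5. Equal to 50: 1.
PR = 5/6 × 100 = 83.3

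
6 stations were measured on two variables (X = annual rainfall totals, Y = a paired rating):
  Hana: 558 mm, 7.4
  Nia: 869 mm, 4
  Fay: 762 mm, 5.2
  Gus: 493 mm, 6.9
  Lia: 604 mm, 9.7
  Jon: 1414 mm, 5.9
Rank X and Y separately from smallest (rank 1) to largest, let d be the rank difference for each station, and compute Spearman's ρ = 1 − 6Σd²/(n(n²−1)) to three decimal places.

-0.600

Ranks of variable 1: 2, 5, 4, 1, 3, 6
Ranks of variable 2: 5, 1, 2, 4, 6, 3
d = r₁ − r₂: -3, 4, 2, -3, -3, 3
d²: 9, 16, 4, 9, 9, 9; Σd² = 56
ρ = 1 − 6·56/(6·35) = 1 − 336/210 = -0.600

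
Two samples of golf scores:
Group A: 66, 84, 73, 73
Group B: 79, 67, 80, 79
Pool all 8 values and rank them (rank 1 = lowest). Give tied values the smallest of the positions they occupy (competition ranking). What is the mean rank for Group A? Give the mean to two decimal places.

3.75

Sorted (ascending): 66, 67, 73, 73, 79, 79, 80, 84
The 2 values of 73 occupy positions 3–4 → each gets rank 3.
The 2 values of 79 occupy positions 5–6 → each gets rank 5.
Group A values → pooled ranks: 66→1, 84→8, 73→3, 73→3
Mean rank = (1 + 8 + 3 + 3) / 4 = 3.75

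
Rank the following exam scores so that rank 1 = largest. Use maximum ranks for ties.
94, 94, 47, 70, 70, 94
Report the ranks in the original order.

Sorted (descending): 94, 94, 94, 70, 70, 47
The 3 values of 94 occupy positions 1–3 → each gets rank 3.
The 2 values of 70 occupy positions 4–5 → each gets rank 5.

3, 3, 6, 5, 5, 3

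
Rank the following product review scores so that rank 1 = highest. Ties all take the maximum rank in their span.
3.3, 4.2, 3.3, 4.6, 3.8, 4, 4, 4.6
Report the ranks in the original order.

Sorted (descending): 4.6, 4.6, 4.2, 4, 4, 3.8, 3.3, 3.3
The 2 values of 4.6 occupy positions 1–2 → each gets rank 2.
The 2 values of 4 occupy positions 4–5 → each gets rank 5.
The 2 values of 3.3 occupy positions 7–8 → each gets rank 8.

8, 3, 8, 2, 6, 5, 5, 2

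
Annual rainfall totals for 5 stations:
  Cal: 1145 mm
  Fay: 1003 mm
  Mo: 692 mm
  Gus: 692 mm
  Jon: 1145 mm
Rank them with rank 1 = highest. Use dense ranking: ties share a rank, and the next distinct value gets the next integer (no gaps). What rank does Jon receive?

Sorted (descending): 1145, 1145, 1003, 692, 692
The 2 values of 1145 share dense rank 1.
The 2 values of 692 share dense rank 3.
Remaining distinct values take the next consecutive integers.
Jon has value 1145 mm → rank 1.

1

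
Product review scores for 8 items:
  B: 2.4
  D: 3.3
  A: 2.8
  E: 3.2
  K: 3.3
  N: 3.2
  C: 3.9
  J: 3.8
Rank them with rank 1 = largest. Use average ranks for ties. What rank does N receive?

Sorted (descending): 3.9, 3.8, 3.3, 3.3, 3.2, 3.2, 2.8, 2.4
The 2 values of 3.3 occupy positions 3–4 → average rank (3+4)/2 = 3.5.
The 2 values of 3.2 occupy positions 5–6 → average rank (5+6)/2 = 5.5.
N has value 3.2 → rank 5.5.

5.5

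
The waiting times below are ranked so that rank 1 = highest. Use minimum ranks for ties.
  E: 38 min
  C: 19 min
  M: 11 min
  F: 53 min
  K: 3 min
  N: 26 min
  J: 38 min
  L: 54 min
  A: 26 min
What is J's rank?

Sorted (descending): 54, 53, 38, 38, 26, 26, 19, 11, 3
The 2 values of 38 occupy positions 3–4 → each gets rank 3.
The 2 values of 26 occupy positions 5–6 → each gets rank 5.
J has value 38 min → rank 3.

3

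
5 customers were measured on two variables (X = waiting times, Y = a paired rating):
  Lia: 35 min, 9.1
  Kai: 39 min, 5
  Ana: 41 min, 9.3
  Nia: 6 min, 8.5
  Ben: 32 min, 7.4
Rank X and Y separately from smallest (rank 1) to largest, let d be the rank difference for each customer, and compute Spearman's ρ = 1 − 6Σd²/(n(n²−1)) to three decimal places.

0.300

Ranks of variable 1: 3, 4, 5, 1, 2
Ranks of variable 2: 4, 1, 5, 3, 2
d = r₁ − r₂: -1, 3, 0, -2, 0
d²: 1, 9, 0, 4, 0; Σd² = 14
ρ = 1 − 6·14/(5·24) = 1 − 84/120 = 0.300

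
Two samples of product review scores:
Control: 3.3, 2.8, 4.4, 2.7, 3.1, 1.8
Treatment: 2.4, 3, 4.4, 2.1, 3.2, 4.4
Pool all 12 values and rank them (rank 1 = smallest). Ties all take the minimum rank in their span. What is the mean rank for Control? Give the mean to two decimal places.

Sorted (ascending): 1.8, 2.1, 2.4, 2.7, 2.8, 3, 3.1, 3.2, 3.3, 4.4, 4.4, 4.4
The 3 values of 4.4 occupy positions 10–12 → each gets rank 10.
Control values → pooled ranks: 3.3→9, 2.8→5, 4.4→10, 2.7→4, 3.1→7, 1.8→1
Mean rank = (9 + 5 + 10 + 4 + 7 + 1) / 6 = 6.00

6.00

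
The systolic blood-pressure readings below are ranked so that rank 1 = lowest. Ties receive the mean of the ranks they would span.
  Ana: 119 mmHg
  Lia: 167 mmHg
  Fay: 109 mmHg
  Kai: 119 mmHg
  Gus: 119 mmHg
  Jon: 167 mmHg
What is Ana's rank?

Sorted (ascending): 109, 119, 119, 119, 167, 167
The 3 values of 119 occupy positions 2–4 → average rank 3.
The 2 values of 167 occupy positions 5–6 → average rank (5+6)/2 = 5.5.
Ana has value 119 mmHg → rank 3.

3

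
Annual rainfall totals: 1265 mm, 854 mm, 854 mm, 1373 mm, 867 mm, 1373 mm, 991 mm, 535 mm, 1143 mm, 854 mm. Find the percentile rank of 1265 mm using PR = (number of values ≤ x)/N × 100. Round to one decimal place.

80.0

N = 10.
Strictly below 1265: 7. Equal to 1265: 1.
PR = 8/10 × 100 = 80.0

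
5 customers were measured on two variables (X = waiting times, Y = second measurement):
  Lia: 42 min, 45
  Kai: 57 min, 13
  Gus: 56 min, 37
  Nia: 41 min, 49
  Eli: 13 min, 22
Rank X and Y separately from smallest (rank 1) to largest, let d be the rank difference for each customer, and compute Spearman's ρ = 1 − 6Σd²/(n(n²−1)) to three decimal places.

Ranks of variable 1: 3, 5, 4, 2, 1
Ranks of variable 2: 4, 1, 3, 5, 2
d = r₁ − r₂: -1, 4, 1, -3, -1
d²: 1, 16, 1, 9, 1; Σd² = 28
ρ = 1 − 6·28/(5·24) = 1 − 168/120 = -0.400

-0.400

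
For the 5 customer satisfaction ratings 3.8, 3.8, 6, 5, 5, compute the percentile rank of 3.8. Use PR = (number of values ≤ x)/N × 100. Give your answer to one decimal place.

40.0

N = 5.
Strictly below 3.8: 0. Equal to 3.8: 2.
PR = 2/5 × 100 = 40.0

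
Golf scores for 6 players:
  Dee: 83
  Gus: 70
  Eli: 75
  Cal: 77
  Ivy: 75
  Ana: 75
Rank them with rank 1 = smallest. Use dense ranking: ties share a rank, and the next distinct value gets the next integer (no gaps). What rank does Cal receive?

3

Sorted (ascending): 70, 75, 75, 75, 77, 83
The 3 values of 75 share dense rank 2.
Remaining distinct values take the next consecutive integers.
Cal has value 77 → rank 3.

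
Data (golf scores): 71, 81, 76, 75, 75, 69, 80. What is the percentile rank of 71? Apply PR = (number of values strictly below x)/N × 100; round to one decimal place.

14.3

N = 7.
Strictly below 71: 1. Equal to 71: 1.
PR = 1/7 × 100 = 14.3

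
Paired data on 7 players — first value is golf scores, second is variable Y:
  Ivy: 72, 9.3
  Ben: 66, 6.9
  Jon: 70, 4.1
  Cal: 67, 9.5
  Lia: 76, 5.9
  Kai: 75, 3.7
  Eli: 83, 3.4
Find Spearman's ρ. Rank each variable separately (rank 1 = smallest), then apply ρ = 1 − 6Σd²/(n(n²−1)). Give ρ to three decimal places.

Ranks of variable 1: 4, 1, 3, 2, 6, 5, 7
Ranks of variable 2: 6, 5, 3, 7, 4, 2, 1
d = r₁ − r₂: -2, -4, 0, -5, 2, 3, 6
d²: 4, 16, 0, 25, 4, 9, 36; Σd² = 94
ρ = 1 − 6·94/(7·48) = 1 − 564/336 = -0.679

-0.679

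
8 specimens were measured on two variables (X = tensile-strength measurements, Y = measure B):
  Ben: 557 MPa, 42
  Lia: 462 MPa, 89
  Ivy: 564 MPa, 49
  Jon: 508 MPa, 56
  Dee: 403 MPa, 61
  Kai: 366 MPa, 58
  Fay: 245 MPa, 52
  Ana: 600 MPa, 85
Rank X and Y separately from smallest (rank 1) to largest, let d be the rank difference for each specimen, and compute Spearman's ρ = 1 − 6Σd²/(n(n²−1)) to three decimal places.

Ranks of variable 1: 6, 4, 7, 5, 3, 2, 1, 8
Ranks of variable 2: 1, 8, 2, 4, 6, 5, 3, 7
d = r₁ − r₂: 5, -4, 5, 1, -3, -3, -2, 1
d²: 25, 16, 25, 1, 9, 9, 4, 1; Σd² = 90
ρ = 1 − 6·90/(8·63) = 1 − 540/504 = -0.071

-0.071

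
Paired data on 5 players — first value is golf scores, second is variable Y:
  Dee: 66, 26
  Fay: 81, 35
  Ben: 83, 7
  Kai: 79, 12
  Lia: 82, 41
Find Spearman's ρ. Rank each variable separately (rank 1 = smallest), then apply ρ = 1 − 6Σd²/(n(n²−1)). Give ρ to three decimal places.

-0.100

Ranks of variable 1: 1, 3, 5, 2, 4
Ranks of variable 2: 3, 4, 1, 2, 5
d = r₁ − r₂: -2, -1, 4, 0, -1
d²: 4, 1, 16, 0, 1; Σd² = 22
ρ = 1 − 6·22/(5·24) = 1 − 132/120 = -0.100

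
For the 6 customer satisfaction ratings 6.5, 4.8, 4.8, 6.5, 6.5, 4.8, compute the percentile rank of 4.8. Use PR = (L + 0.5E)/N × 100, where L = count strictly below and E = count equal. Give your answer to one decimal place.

N = 6.
Strictly below 4.8: 0. Equal to 4.8: 3.
PR = (0 + 0.5·3)/6 × 100 = 25.0

25.0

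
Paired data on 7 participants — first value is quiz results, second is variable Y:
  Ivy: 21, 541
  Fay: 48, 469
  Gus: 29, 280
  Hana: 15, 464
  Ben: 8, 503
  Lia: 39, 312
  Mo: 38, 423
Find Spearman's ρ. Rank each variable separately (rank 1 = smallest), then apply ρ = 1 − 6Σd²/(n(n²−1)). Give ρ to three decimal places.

-0.393

Ranks of variable 1: 3, 7, 4, 2, 1, 6, 5
Ranks of variable 2: 7, 5, 1, 4, 6, 2, 3
d = r₁ − r₂: -4, 2, 3, -2, -5, 4, 2
d²: 16, 4, 9, 4, 25, 16, 4; Σd² = 78
ρ = 1 − 6·78/(7·48) = 1 − 468/336 = -0.393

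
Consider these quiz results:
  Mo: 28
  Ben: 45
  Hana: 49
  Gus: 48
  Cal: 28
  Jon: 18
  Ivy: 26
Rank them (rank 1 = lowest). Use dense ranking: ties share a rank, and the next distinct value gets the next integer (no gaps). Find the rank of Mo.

3

Sorted (ascending): 18, 26, 28, 28, 45, 48, 49
The 2 values of 28 share dense rank 3.
Remaining distinct values take the next consecutive integers.
Mo has value 28 → rank 3.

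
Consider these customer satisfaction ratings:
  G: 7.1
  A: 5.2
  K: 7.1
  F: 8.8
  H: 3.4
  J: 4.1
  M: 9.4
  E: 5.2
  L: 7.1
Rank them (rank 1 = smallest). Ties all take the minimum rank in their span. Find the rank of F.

8

Sorted (ascending): 3.4, 4.1, 5.2, 5.2, 7.1, 7.1, 7.1, 8.8, 9.4
The 2 values of 5.2 occupy positions 3–4 → each gets rank 3.
The 3 values of 7.1 occupy positions 5–7 → each gets rank 5.
F has value 8.8 → rank 8.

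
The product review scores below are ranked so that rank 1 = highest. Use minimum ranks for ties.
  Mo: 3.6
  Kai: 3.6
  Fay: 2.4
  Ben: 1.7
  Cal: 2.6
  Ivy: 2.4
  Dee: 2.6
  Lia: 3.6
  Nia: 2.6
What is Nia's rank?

Sorted (descending): 3.6, 3.6, 3.6, 2.6, 2.6, 2.6, 2.4, 2.4, 1.7
The 3 values of 3.6 occupy positions 1–3 → each gets rank 1.
The 3 values of 2.6 occupy positions 4–6 → each gets rank 4.
The 2 values of 2.4 occupy positions 7–8 → each gets rank 7.
Nia has value 2.6 → rank 4.

4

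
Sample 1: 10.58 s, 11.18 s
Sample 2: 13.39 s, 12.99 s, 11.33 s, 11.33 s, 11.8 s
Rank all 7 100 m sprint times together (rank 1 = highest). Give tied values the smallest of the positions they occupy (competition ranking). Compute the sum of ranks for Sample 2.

14

Sorted (descending): 13.39, 12.99, 11.8, 11.33, 11.33, 11.18, 10.58
The 2 values of 11.33 occupy positions 4–5 → each gets rank 4.
Sample 2 values → pooled ranks: 13.39→1, 12.99→2, 11.33→4, 11.33→4, 11.8→3
Rank sum = 1 + 2 + 4 + 4 + 3 = 14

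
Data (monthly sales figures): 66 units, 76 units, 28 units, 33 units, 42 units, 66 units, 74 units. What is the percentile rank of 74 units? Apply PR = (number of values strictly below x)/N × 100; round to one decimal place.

N = 7.
Strictly below 74: 5. Equal to 74: 1.
PR = 5/7 × 100 = 71.4

71.4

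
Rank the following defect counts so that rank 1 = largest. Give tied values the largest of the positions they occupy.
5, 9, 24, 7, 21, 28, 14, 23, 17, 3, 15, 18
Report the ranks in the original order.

11, 9, 2, 10, 4, 1, 8, 3, 6, 12, 7, 5

Sorted (descending): 28, 24, 23, 21, 18, 17, 15, 14, 9, 7, 5, 3
No ties — each value takes its position as its rank.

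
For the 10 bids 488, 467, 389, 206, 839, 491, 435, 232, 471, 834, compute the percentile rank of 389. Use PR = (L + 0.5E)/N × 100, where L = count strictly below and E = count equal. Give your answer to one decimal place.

25.0

N = 10.
Strictly below 389: 2. Equal to 389: 1.
PR = (2 + 0.5·1)/10 × 100 = 25.0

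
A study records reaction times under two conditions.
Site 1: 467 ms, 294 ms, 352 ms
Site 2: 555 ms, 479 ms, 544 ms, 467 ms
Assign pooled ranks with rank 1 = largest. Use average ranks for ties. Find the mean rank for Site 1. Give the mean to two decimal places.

Sorted (descending): 555, 544, 479, 467, 467, 352, 294
The 2 values of 467 occupy positions 4–5 → average rank (4+5)/2 = 4.5.
Site 1 values → pooled ranks: 467→4.5, 294→7, 352→6
Mean rank = (4.5 + 7 + 6) / 3 = 5.83

5.83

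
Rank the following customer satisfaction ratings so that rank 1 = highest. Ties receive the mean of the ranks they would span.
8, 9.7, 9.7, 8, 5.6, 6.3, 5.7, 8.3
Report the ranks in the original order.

Sorted (descending): 9.7, 9.7, 8.3, 8, 8, 6.3, 5.7, 5.6
The 2 values of 9.7 occupy positions 1–2 → average rank (1+2)/2 = 1.5.
The 2 values of 8 occupy positions 4–5 → average rank (4+5)/2 = 4.5.

4.5, 1.5, 1.5, 4.5, 8, 6, 7, 3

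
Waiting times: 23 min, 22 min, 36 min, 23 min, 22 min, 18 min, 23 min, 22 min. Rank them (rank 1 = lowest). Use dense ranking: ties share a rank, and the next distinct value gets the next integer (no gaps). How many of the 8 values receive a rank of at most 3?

Sorted (ascending): 18, 22, 22, 22, 23, 23, 23, 36
The 3 values of 22 share dense rank 2.
The 3 values of 23 share dense rank 3.
Remaining distinct values take the next consecutive integers.
Ranks ≤ 3: {1, 2, 2, 2, 3, 3, 3} → 7 values.

7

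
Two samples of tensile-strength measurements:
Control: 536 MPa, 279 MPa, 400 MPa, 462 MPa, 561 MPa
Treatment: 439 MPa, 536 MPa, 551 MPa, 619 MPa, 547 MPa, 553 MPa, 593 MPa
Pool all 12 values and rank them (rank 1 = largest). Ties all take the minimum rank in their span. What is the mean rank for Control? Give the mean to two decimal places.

8.40

Sorted (descending): 619, 593, 561, 553, 551, 547, 536, 536, 462, 439, 400, 279
The 2 values of 536 occupy positions 7–8 → each gets rank 7.
Control values → pooled ranks: 536→7, 279→12, 400→11, 462→9, 561→3
Mean rank = (7 + 12 + 11 + 9 + 3) / 5 = 8.40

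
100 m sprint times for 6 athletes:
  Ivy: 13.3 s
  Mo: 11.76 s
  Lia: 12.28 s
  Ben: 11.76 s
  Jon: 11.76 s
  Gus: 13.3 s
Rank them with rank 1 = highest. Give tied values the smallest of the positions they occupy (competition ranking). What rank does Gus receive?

Sorted (descending): 13.3, 13.3, 12.28, 11.76, 11.76, 11.76
The 2 values of 13.3 occupy positions 1–2 → each gets rank 1.
The 3 values of 11.76 occupy positions 4–6 → each gets rank 4.
Gus has value 13.3 s → rank 1.

1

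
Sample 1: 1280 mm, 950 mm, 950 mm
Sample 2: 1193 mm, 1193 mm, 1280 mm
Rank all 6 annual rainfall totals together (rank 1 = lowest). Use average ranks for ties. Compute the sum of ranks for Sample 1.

8.5

Sorted (ascending): 950, 950, 1193, 1193, 1280, 1280
The 2 values of 950 occupy positions 1–2 → average rank (1+2)/2 = 1.5.
The 2 values of 1193 occupy positions 3–4 → average rank (3+4)/2 = 3.5.
The 2 values of 1280 occupy positions 5–6 → average rank (5+6)/2 = 5.5.
Sample 1 values → pooled ranks: 1280→5.5, 950→1.5, 950→1.5
Rank sum = 5.5 + 1.5 + 1.5 = 8.5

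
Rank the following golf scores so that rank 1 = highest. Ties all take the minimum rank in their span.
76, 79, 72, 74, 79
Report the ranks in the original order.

Sorted (descending): 79, 79, 76, 74, 72
The 2 values of 79 occupy positions 1–2 → each gets rank 1.

3, 1, 5, 4, 1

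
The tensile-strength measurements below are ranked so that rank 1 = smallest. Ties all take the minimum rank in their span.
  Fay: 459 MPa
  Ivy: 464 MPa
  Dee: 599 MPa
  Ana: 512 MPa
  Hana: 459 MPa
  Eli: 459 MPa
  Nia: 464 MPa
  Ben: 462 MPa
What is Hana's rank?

1

Sorted (ascending): 459, 459, 459, 462, 464, 464, 512, 599
The 3 values of 459 occupy positions 1–3 → each gets rank 1.
The 2 values of 464 occupy positions 5–6 → each gets rank 5.
Hana has value 459 MPa → rank 1.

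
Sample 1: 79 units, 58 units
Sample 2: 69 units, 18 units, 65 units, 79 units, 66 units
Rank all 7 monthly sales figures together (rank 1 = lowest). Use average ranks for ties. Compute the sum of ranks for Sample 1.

8.5

Sorted (ascending): 18, 58, 65, 66, 69, 79, 79
The 2 values of 79 occupy positions 6–7 → average rank (6+7)/2 = 6.5.
Sample 1 values → pooled ranks: 79→6.5, 58→2
Rank sum = 6.5 + 2 = 8.5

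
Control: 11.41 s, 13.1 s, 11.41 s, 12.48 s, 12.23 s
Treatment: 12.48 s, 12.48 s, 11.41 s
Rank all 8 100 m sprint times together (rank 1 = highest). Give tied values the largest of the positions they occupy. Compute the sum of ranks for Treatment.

Sorted (descending): 13.1, 12.48, 12.48, 12.48, 12.23, 11.41, 11.41, 11.41
The 3 values of 12.48 occupy positions 2–4 → each gets rank 4.
The 3 values of 11.41 occupy positions 6–8 → each gets rank 8.
Treatment values → pooled ranks: 12.48→4, 12.48→4, 11.41→8
Rank sum = 4 + 4 + 8 = 16

16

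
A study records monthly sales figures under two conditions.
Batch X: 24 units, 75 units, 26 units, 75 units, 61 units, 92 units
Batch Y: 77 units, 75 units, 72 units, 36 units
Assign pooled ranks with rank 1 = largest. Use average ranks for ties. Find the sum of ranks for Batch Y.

Sorted (descending): 92, 77, 75, 75, 75, 72, 61, 36, 26, 24
The 3 values of 75 occupy positions 3–5 → average rank 4.
Batch Y values → pooled ranks: 77→2, 75→4, 72→6, 36→8
Rank sum = 2 + 4 + 6 + 8 = 20

20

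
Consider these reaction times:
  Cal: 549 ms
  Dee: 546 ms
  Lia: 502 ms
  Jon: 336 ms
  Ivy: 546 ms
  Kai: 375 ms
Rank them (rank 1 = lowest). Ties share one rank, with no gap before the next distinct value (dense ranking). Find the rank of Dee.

Sorted (ascending): 336, 375, 502, 546, 546, 549
The 2 values of 546 share dense rank 4.
Remaining distinct values take the next consecutive integers.
Dee has value 546 ms → rank 4.

4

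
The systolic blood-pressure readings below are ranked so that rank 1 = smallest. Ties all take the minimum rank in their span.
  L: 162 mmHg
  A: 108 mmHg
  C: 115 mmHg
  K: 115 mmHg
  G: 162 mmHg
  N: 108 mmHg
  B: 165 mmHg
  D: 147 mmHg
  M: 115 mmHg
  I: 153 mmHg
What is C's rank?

Sorted (ascending): 108, 108, 115, 115, 115, 147, 153, 162, 162, 165
The 2 values of 108 occupy positions 1–2 → each gets rank 1.
The 3 values of 115 occupy positions 3–5 → each gets rank 3.
The 2 values of 162 occupy positions 8–9 → each gets rank 8.
C has value 115 mmHg → rank 3.

3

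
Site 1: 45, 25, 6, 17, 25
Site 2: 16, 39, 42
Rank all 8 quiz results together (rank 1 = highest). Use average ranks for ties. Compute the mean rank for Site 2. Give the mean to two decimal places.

Sorted (descending): 45, 42, 39, 25, 25, 17, 16, 6
The 2 values of 25 occupy positions 4–5 → average rank (4+5)/2 = 4.5.
Site 2 values → pooled ranks: 16→7, 39→3, 42→2
Mean rank = (7 + 3 + 2) / 3 = 4.00

4.00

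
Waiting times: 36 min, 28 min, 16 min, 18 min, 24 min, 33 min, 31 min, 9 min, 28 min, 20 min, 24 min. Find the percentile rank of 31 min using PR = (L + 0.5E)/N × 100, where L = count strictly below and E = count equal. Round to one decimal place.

77.3

N = 11.
Strictly below 31: 8. Equal to 31: 1.
PR = (8 + 0.5·1)/11 × 100 = 77.3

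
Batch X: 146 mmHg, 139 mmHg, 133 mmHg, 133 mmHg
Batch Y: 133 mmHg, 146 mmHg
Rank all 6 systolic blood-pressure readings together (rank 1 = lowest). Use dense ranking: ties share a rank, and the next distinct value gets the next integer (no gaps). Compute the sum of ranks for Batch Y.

Sorted (ascending): 133, 133, 133, 139, 146, 146
The 3 values of 133 share dense rank 1.
The 2 values of 146 share dense rank 3.
Remaining distinct values take the next consecutive integers.
Batch Y values → pooled ranks: 133→1, 146→3
Rank sum = 1 + 3 = 4

4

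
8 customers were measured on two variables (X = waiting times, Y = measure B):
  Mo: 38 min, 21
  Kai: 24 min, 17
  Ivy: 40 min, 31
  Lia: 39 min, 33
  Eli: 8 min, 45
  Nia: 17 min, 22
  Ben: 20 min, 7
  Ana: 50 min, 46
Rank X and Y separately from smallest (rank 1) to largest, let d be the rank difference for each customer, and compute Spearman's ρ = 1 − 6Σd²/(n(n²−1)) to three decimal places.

Ranks of variable 1: 5, 4, 7, 6, 1, 2, 3, 8
Ranks of variable 2: 3, 2, 5, 6, 7, 4, 1, 8
d = r₁ − r₂: 2, 2, 2, 0, -6, -2, 2, 0
d²: 4, 4, 4, 0, 36, 4, 4, 0; Σd² = 56
ρ = 1 − 6·56/(8·63) = 1 − 336/504 = 0.333

0.333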